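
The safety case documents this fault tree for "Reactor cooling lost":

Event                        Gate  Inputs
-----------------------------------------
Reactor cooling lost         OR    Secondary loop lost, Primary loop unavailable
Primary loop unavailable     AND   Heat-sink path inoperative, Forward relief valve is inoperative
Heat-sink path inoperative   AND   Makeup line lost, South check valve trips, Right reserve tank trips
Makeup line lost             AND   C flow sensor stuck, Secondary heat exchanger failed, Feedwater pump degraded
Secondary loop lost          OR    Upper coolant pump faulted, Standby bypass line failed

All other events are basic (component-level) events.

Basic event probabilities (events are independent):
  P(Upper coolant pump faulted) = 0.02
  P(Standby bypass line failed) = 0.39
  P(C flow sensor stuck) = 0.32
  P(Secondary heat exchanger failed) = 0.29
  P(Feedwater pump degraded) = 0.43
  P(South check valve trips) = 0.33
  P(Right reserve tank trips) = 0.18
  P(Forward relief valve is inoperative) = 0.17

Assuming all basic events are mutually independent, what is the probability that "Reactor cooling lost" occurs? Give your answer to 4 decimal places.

P(Secondary loop lost) [OR] = 1 − (1−0.02) × (1−0.39) = 0.402200
P(Makeup line lost) [AND] = 0.32 × 0.29 × 0.43 = 0.039904
P(Heat-sink path inoperative) [AND] = 0.039904 × 0.33 × 0.18 = 0.002370
P(Primary loop unavailable) [AND] = 0.002370 × 0.17 = 0.000403
P(Reactor cooling lost) [OR] = 1 − (1−0.402200) × (1−0.000403) = 0.402441
Rounded to 4 decimal places: P(Reactor cooling lost) ≈ 0.4024.

0.4024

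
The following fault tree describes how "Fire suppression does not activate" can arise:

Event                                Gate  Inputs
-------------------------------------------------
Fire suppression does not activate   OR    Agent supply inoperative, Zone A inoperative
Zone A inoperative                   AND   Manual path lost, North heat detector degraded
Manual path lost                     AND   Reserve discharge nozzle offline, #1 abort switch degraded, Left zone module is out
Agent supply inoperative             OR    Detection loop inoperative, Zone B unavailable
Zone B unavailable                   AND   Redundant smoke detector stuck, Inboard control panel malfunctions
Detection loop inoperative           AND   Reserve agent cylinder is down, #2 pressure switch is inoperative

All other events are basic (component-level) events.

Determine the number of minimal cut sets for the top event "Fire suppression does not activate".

3

Detection loop inoperative [AND]: one cut set from each child combined → 1 × 1 = 1 cut set(s).
Zone B unavailable [AND]: one cut set from each child combined → 1 × 1 = 1 cut set(s).
Agent supply inoperative [OR]: union of children's cut sets → 2 cut set(s).
Manual path lost [AND]: one cut set from each child combined → 1 × 1 × 1 = 1 cut set(s).
Zone A inoperative [AND]: one cut set from each child combined → 1 × 1 = 1 cut set(s).
Fire suppression does not activate [OR]: union of children's cut sets → 3 cut set(s).
Minimal cut sets: {#2 pressure switch is inoperative, Reserve agent cylinder is down}; {Inboard control panel malfunctions, Redundant smoke detector stuck}; {#1 abort switch degraded, Left zone module is out, North heat detector degraded, Reserve discharge nozzle offline}.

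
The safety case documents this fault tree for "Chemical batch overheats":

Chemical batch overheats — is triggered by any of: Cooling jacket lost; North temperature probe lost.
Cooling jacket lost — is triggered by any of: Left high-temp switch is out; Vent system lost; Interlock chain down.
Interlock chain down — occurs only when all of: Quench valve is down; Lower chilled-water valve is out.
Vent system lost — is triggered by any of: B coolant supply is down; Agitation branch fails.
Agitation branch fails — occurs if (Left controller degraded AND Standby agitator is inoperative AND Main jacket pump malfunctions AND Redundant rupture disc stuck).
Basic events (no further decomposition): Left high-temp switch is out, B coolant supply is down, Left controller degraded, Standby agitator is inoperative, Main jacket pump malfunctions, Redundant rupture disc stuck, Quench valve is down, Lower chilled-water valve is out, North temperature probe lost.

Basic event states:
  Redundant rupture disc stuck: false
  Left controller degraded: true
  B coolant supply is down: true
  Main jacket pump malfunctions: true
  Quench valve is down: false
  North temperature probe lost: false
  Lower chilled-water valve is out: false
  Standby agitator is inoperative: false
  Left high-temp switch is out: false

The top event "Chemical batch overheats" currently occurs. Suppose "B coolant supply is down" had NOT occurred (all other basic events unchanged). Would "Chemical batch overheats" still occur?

Counterfactual: set "B coolant supply is down" to not occurred.
Agitation branch fails [AND]: Left controller degraded=occurs, Standby agitator is inoperative=not, Main jacket pump malfunctions=occurs, Redundant rupture disc stuck=not → not all inputs occur → does not occur.
Vent system lost [OR]: B coolant supply is down=not, Agitation branch fails=not → no input occurs → does not occur.
Interlock chain down [AND]: Quench valve is down=not, Lower chilled-water valve is out=not → not all inputs occur → does not occur.
Cooling jacket lost [OR]: Left high-temp switch is out=not, Vent system lost=not, Interlock chain down=not → no input occurs → does not occur.
Chemical batch overheats [OR]: Cooling jacket lost=not, North temperature probe lost=not → no input occurs → does not occur.

No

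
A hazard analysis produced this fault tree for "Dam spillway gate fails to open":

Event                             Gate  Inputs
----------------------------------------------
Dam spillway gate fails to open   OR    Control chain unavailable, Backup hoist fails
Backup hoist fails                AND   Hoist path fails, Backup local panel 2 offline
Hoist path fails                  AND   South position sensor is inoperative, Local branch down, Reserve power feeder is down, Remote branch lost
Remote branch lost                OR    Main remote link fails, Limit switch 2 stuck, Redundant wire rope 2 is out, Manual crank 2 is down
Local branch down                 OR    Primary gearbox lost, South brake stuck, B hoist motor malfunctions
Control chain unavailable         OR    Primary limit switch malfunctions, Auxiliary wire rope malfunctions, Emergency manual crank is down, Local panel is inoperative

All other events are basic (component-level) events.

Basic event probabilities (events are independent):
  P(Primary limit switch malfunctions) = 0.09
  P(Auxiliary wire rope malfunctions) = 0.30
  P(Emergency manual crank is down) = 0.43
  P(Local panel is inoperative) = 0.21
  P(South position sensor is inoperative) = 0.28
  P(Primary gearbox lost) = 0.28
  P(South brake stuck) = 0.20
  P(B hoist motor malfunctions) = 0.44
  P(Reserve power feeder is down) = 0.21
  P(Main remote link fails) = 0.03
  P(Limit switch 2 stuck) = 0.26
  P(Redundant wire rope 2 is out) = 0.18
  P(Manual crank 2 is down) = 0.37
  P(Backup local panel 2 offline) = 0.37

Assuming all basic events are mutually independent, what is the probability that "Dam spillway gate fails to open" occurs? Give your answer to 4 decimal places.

0.7158

P(Control chain unavailable) [OR] = 1 − (1−0.09) × (1−0.30) × (1−0.43) × (1−0.21) = 0.713159
P(Local branch down) [OR] = 1 − (1−0.28) × (1−0.20) × (1−0.44) = 0.677440
P(Remote branch lost) [OR] = 1 − (1−0.03) × (1−0.26) × (1−0.18) × (1−0.37) = 0.629185
P(Hoist path fails) [AND] = 0.28 × 0.677440 × 0.21 × 0.629185 = 0.025063
P(Backup hoist fails) [AND] = 0.025063 × 0.37 = 0.009273
P(Dam spillway gate fails to open) [OR] = 1 − (1−0.713159) × (1−0.009273) = 0.715819
Rounded to 4 decimal places: P(Dam spillway gate fails to open) ≈ 0.7158.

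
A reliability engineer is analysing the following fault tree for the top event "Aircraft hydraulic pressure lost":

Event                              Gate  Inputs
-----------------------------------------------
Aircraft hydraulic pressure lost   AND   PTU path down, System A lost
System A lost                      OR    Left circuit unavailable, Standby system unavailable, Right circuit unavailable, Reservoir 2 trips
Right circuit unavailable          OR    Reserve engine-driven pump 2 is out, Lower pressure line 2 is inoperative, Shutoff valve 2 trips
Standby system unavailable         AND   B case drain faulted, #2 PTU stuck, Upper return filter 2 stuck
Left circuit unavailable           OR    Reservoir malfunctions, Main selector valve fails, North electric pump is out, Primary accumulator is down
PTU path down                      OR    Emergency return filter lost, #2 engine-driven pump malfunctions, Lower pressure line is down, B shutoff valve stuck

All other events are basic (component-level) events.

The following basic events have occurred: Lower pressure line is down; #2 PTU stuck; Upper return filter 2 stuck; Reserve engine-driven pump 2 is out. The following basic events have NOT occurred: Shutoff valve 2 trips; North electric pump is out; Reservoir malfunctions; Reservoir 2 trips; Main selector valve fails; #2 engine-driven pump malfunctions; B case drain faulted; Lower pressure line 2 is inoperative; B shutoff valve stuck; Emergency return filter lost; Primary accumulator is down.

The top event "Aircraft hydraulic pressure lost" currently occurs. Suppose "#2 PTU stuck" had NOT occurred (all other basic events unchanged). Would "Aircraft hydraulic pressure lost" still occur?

Yes

Counterfactual: set "#2 PTU stuck" to not occurred.
PTU path down [OR]: Emergency return filter lost=not, #2 engine-driven pump malfunctions=not, Lower pressure line is down=occurs, B shutoff valve stuck=not → at least one input occurs → occurs.
Left circuit unavailable [OR]: Reservoir malfunctions=not, Main selector valve fails=not, North electric pump is out=not, Primary accumulator is down=not → no input occurs → does not occur.
Standby system unavailable [AND]: B case drain faulted=not, #2 PTU stuck=not, Upper return filter 2 stuck=occurs → not all inputs occur → does not occur.
Right circuit unavailable [OR]: Reserve engine-driven pump 2 is out=occurs, Lower pressure line 2 is inoperative=not, Shutoff valve 2 trips=not → at least one input occurs → occurs.
System A lost [OR]: Left circuit unavailable=not, Standby system unavailable=not, Right circuit unavailable=occurs, Reservoir 2 trips=not → at least one input occurs → occurs.
Aircraft hydraulic pressure lost [AND]: PTU path down=occurs, System A lost=occurs → all inputs occur → occurs.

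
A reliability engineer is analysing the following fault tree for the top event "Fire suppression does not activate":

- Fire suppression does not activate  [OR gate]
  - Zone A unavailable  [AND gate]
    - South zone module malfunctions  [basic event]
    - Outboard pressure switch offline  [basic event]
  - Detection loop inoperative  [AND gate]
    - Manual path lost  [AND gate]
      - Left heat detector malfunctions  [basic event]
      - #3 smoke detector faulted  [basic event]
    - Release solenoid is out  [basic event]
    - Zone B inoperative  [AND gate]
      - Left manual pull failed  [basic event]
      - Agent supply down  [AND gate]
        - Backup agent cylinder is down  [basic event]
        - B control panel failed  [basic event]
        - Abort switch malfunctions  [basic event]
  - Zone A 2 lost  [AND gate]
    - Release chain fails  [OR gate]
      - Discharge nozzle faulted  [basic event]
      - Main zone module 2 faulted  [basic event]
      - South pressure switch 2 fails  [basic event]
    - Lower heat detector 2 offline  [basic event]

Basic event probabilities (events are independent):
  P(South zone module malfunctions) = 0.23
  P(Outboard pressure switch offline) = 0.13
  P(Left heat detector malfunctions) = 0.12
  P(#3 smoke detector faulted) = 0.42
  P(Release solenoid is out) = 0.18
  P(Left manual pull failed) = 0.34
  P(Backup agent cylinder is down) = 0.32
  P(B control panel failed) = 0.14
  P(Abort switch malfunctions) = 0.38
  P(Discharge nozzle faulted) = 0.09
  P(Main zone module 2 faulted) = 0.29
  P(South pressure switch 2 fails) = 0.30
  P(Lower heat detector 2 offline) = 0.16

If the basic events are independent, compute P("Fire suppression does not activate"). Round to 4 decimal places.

P(Zone A unavailable) [AND] = 0.23 × 0.13 = 0.029900
P(Manual path lost) [AND] = 0.12 × 0.42 = 0.050400
P(Agent supply down) [AND] = 0.32 × 0.14 × 0.38 = 0.017024
P(Zone B inoperative) [AND] = 0.34 × 0.017024 = 0.005788
P(Detection loop inoperative) [AND] = 0.050400 × 0.18 × 0.005788 = 0.000053
P(Release chain fails) [OR] = 1 − (1−0.09) × (1−0.29) × (1−0.30) = 0.547730
P(Zone A 2 lost) [AND] = 0.547730 × 0.16 = 0.087637
P(Fire suppression does not activate) [OR] = 1 − (1−0.029900) × (1−0.000053) × (1−0.087637) = 0.114964
Rounded to 4 decimal places: P(Fire suppression does not activate) ≈ 0.1150.

0.1150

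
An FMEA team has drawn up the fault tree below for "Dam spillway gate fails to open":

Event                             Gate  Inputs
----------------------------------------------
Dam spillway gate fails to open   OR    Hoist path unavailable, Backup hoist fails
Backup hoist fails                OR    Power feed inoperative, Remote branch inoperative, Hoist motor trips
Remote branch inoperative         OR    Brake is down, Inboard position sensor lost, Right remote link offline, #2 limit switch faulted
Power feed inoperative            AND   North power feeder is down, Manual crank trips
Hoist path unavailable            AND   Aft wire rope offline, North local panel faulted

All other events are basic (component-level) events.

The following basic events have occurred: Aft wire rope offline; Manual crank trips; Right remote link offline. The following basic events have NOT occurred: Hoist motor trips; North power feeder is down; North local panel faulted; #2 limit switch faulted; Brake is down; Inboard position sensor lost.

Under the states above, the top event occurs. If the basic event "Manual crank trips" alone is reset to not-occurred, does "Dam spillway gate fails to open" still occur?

Yes

Counterfactual: set "Manual crank trips" to not occurred.
Hoist path unavailable [AND]: Aft wire rope offline=occurs, North local panel faulted=not → not all inputs occur → does not occur.
Power feed inoperative [AND]: North power feeder is down=not, Manual crank trips=not → not all inputs occur → does not occur.
Remote branch inoperative [OR]: Brake is down=not, Inboard position sensor lost=not, Right remote link offline=occurs, #2 limit switch faulted=not → at least one input occurs → occurs.
Backup hoist fails [OR]: Power feed inoperative=not, Remote branch inoperative=occurs, Hoist motor trips=not → at least one input occurs → occurs.
Dam spillway gate fails to open [OR]: Hoist path unavailable=not, Backup hoist fails=occurs → at least one input occurs → occurs.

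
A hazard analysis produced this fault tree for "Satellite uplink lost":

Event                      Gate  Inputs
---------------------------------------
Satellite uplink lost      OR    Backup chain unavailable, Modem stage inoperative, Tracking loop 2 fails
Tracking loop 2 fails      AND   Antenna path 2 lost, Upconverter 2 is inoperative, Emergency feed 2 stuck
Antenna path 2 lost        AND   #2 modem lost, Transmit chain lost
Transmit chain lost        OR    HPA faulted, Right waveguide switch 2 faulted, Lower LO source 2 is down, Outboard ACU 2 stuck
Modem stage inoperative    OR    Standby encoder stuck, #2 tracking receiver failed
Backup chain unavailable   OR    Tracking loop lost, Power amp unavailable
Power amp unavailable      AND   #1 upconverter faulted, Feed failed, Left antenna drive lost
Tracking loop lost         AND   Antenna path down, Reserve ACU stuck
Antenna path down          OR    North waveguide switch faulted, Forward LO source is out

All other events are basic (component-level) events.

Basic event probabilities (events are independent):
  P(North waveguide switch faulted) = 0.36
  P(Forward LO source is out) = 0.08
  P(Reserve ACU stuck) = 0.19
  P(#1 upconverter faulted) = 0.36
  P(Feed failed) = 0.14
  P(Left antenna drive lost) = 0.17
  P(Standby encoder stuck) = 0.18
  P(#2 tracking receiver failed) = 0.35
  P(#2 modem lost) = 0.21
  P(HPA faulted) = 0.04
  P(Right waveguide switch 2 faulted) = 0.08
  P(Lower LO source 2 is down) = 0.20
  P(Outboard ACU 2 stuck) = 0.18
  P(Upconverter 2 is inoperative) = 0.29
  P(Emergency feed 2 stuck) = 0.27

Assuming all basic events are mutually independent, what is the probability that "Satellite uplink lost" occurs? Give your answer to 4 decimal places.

0.5162

P(Antenna path down) [OR] = 1 − (1−0.36) × (1−0.08) = 0.411200
P(Tracking loop lost) [AND] = 0.411200 × 0.19 = 0.078128
P(Power amp unavailable) [AND] = 0.36 × 0.14 × 0.17 = 0.008568
P(Backup chain unavailable) [OR] = 1 − (1−0.078128) × (1−0.008568) = 0.086027
P(Modem stage inoperative) [OR] = 1 − (1−0.18) × (1−0.35) = 0.467000
P(Transmit chain lost) [OR] = 1 − (1−0.04) × (1−0.08) × (1−0.20) × (1−0.18) = 0.420621
P(Antenna path 2 lost) [AND] = 0.21 × 0.420621 = 0.088330
P(Tracking loop 2 fails) [AND] = 0.088330 × 0.29 × 0.27 = 0.006916
P(Satellite uplink lost) [OR] = 1 − (1−0.086027) × (1−0.467000) × (1−0.006916) = 0.516222
Rounded to 4 decimal places: P(Satellite uplink lost) ≈ 0.5162.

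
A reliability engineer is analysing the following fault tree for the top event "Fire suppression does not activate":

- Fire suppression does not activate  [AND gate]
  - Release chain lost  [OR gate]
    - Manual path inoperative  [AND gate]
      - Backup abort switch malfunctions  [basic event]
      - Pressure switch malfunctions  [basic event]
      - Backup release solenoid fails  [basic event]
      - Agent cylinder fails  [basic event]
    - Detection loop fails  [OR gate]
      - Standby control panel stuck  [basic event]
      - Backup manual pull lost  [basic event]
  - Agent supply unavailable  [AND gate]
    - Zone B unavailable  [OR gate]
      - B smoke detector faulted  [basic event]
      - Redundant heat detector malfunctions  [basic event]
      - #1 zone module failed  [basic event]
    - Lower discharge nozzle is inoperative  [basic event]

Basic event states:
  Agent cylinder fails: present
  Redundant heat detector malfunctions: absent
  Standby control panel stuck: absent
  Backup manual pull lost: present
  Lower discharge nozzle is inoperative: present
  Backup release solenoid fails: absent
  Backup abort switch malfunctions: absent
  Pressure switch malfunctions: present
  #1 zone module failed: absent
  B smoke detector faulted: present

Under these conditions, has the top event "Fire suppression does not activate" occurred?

Manual path inoperative [AND]: Backup abort switch malfunctions=not, Pressure switch malfunctions=occurs, Backup release solenoid fails=not, Agent cylinder fails=occurs → not all inputs occur → does not occur.
Detection loop fails [OR]: Standby control panel stuck=not, Backup manual pull lost=occurs → at least one input occurs → occurs.
Release chain lost [OR]: Manual path inoperative=not, Detection loop fails=occurs → at least one input occurs → occurs.
Zone B unavailable [OR]: B smoke detector faulted=occurs, Redundant heat detector malfunctions=not, #1 zone module failed=not → at least one input occurs → occurs.
Agent supply unavailable [AND]: Zone B unavailable=occurs, Lower discharge nozzle is inoperative=occurs → all inputs occur → occurs.
Fire suppression does not activate [AND]: Release chain lost=occurs, Agent supply unavailable=occurs → all inputs occur → occurs.

Yes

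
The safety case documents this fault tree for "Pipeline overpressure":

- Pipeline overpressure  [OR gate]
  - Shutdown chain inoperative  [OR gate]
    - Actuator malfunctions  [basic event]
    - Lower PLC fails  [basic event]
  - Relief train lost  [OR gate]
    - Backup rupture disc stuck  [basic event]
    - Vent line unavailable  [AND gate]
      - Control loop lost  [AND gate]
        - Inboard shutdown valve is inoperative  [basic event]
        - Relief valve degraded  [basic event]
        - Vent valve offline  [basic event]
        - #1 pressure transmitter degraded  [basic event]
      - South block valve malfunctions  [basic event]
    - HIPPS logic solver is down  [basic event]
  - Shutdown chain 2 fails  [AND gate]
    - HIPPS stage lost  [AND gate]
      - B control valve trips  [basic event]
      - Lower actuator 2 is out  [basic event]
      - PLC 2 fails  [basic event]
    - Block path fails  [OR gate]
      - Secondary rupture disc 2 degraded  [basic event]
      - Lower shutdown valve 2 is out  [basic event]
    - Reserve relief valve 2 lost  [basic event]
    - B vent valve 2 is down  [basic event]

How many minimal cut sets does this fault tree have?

7

Shutdown chain inoperative [OR]: union of children's cut sets → 2 cut set(s).
Control loop lost [AND]: one cut set from each child combined → 1 × 1 × 1 × 1 = 1 cut set(s).
Vent line unavailable [AND]: one cut set from each child combined → 1 × 1 = 1 cut set(s).
Relief train lost [OR]: union of children's cut sets → 3 cut set(s).
HIPPS stage lost [AND]: one cut set from each child combined → 1 × 1 × 1 = 1 cut set(s).
Block path fails [OR]: union of children's cut sets → 2 cut set(s).
Shutdown chain 2 fails [AND]: one cut set from each child combined → 1 × 2 × 1 × 1 = 2 cut set(s).
Pipeline overpressure [OR]: union of children's cut sets → 7 cut set(s).
Minimal cut sets: {Actuator malfunctions}; {Lower PLC fails}; {Backup rupture disc stuck}; {#1 pressure transmitter degraded, Inboard shutdown valve is inoperative, Relief valve degraded, South block valve malfunctions, Vent valve offline}; {HIPPS logic solver is down}; {B control valve trips, B vent valve 2 is down, Lower actuator 2 is out, PLC 2 fails, Reserve relief valve 2 lost, Secondary rupture disc 2 degraded}; {B control valve trips, B vent valve 2 is down, Lower actuator 2 is out, Lower shutdown valve 2 is out, PLC 2 fails, Reserve relief valve 2 lost}.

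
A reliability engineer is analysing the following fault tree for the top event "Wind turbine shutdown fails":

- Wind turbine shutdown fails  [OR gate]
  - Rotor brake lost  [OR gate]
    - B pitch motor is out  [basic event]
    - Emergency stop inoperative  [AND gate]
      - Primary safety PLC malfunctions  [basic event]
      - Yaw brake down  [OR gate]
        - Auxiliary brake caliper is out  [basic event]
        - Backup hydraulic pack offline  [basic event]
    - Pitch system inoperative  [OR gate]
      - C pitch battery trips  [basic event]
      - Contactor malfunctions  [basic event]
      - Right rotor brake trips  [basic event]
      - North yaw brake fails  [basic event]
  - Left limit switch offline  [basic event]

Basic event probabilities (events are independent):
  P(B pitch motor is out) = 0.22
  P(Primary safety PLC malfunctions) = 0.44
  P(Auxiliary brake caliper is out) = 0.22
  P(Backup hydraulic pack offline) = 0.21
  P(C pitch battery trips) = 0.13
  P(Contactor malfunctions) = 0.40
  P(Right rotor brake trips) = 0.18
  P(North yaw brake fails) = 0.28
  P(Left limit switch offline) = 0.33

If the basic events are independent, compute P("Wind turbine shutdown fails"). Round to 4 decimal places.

0.8661

P(Yaw brake down) [OR] = 1 − (1−0.22) × (1−0.21) = 0.383800
P(Emergency stop inoperative) [AND] = 0.44 × 0.383800 = 0.168872
P(Pitch system inoperative) [OR] = 1 − (1−0.13) × (1−0.40) × (1−0.18) × (1−0.28) = 0.691811
P(Rotor brake lost) [OR] = 1 − (1−0.22) × (1−0.168872) × (1−0.691811) = 0.800207
P(Wind turbine shutdown fails) [OR] = 1 − (1−0.800207) × (1−0.33) = 0.866139
Rounded to 4 decimal places: P(Wind turbine shutdown fails) ≈ 0.8661.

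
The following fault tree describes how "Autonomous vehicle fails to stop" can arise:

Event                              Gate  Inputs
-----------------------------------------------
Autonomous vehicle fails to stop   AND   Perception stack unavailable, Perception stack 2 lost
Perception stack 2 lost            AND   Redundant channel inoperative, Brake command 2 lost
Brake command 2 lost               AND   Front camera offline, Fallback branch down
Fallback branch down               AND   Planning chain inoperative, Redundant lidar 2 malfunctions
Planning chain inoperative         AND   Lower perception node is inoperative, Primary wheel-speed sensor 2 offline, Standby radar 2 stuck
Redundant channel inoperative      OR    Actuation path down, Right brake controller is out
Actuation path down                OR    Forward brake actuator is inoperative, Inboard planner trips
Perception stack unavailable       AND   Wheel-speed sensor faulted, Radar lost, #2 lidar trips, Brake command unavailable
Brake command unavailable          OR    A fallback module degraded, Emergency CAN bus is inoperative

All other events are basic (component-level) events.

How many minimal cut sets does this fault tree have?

6

Brake command unavailable [OR]: union of children's cut sets → 2 cut set(s).
Perception stack unavailable [AND]: one cut set from each child combined → 1 × 1 × 1 × 2 = 2 cut set(s).
Actuation path down [OR]: union of children's cut sets → 2 cut set(s).
Redundant channel inoperative [OR]: union of children's cut sets → 3 cut set(s).
Planning chain inoperative [AND]: one cut set from each child combined → 1 × 1 × 1 = 1 cut set(s).
Fallback branch down [AND]: one cut set from each child combined → 1 × 1 = 1 cut set(s).
Brake command 2 lost [AND]: one cut set from each child combined → 1 × 1 = 1 cut set(s).
Perception stack 2 lost [AND]: one cut set from each child combined → 3 × 1 = 3 cut set(s).
Autonomous vehicle fails to stop [AND]: one cut set from each child combined → 2 × 3 = 6 cut set(s).
Minimal cut sets: {#2 lidar trips, A fallback module degraded, Forward brake actuator is inoperative, Front camera offline, Lower perception node is inoperative, Primary wheel-speed sensor 2 offline, Radar lost, Redundant lidar 2 malfunctions, Standby radar 2 stuck, Wheel-speed sensor faulted}; {#2 lidar trips, A fallback module degraded, Front camera offline, Inboard planner trips, Lower perception node is inoperative, Primary wheel-speed sensor 2 offline, Radar lost, Redundant lidar 2 malfunctions, Standby radar 2 stuck, Wheel-speed sensor faulted}; {#2 lidar trips, A fallback module degraded, Front camera offline, Lower perception node is inoperative, Primary wheel-speed sensor 2 offline, Radar lost, Redundant lidar 2 malfunctions, Right brake controller is out, Standby radar 2 stuck, Wheel-speed sensor faulted}; {#2 lidar trips, Emergency CAN bus is inoperative, Forward brake actuator is inoperative, Front camera offline, Lower perception node is inoperative, Primary wheel-speed sensor 2 offline, Radar lost, Redundant lidar 2 malfunctions, Standby radar 2 stuck, Wheel-speed sensor faulted}; {#2 lidar trips, Emergency CAN bus is inoperative, Front camera offline, Inboard planner trips, Lower perception node is inoperative, Primary wheel-speed sensor 2 offline, Radar lost, Redundant lidar 2 malfunctions, Standby radar 2 stuck, Wheel-speed sensor faulted}; {#2 lidar trips, Emergency CAN bus is inoperative, Front camera offline, Lower perception node is inoperative, Primary wheel-speed sensor 2 offline, Radar lost, Redundant lidar 2 malfunctions, Right brake controller is out, Standby radar 2 stuck, Wheel-speed sensor faulted}.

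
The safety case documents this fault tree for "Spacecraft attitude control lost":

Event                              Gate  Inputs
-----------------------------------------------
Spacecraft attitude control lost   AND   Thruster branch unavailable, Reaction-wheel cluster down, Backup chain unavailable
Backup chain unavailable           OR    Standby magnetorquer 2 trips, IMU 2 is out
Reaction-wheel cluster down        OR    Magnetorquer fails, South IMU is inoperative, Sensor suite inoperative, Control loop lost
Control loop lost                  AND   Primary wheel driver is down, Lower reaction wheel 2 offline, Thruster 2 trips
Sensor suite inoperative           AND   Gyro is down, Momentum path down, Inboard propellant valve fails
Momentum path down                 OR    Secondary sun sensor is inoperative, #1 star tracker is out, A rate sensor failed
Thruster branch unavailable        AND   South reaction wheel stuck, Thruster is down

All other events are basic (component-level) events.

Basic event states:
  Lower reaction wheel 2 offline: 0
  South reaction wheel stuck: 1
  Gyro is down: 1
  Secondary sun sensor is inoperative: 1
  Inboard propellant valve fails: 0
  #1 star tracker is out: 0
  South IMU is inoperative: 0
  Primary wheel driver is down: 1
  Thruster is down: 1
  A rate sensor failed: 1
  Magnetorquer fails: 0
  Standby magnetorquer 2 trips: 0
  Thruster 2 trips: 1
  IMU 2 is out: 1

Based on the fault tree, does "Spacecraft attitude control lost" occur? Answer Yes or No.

No

Thruster branch unavailable [AND]: South reaction wheel stuck=occurs, Thruster is down=occurs → all inputs occur → occurs.
Momentum path down [OR]: Secondary sun sensor is inoperative=occurs, #1 star tracker is out=not, A rate sensor failed=occurs → at least one input occurs → occurs.
Sensor suite inoperative [AND]: Gyro is down=occurs, Momentum path down=occurs, Inboard propellant valve fails=not → not all inputs occur → does not occur.
Control loop lost [AND]: Primary wheel driver is down=occurs, Lower reaction wheel 2 offline=not, Thruster 2 trips=occurs → not all inputs occur → does not occur.
Reaction-wheel cluster down [OR]: Magnetorquer fails=not, South IMU is inoperative=not, Sensor suite inoperative=not, Control loop lost=not → no input occurs → does not occur.
Backup chain unavailable [OR]: Standby magnetorquer 2 trips=not, IMU 2 is out=occurs → at least one input occurs → occurs.
Spacecraft attitude control lost [AND]: Thruster branch unavailable=occurs, Reaction-wheel cluster down=not, Backup chain unavailable=occurs → not all inputs occur → does not occur.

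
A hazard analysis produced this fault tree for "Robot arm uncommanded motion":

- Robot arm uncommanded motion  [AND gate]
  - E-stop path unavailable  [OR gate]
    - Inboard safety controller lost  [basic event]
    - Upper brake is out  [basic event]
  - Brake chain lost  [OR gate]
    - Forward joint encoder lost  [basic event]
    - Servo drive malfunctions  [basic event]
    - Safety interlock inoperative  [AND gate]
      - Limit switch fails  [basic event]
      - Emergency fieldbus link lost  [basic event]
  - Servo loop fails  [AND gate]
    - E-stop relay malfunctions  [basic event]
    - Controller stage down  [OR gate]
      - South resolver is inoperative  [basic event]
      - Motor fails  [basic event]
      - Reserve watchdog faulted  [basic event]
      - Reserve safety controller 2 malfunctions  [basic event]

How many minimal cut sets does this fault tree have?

24

E-stop path unavailable [OR]: union of children's cut sets → 2 cut set(s).
Safety interlock inoperative [AND]: one cut set from each child combined → 1 × 1 = 1 cut set(s).
Brake chain lost [OR]: union of children's cut sets → 3 cut set(s).
Controller stage down [OR]: union of children's cut sets → 4 cut set(s).
Servo loop fails [AND]: one cut set from each child combined → 1 × 4 = 4 cut set(s).
Robot arm uncommanded motion [AND]: one cut set from each child combined → 2 × 3 × 4 = 24 cut set(s).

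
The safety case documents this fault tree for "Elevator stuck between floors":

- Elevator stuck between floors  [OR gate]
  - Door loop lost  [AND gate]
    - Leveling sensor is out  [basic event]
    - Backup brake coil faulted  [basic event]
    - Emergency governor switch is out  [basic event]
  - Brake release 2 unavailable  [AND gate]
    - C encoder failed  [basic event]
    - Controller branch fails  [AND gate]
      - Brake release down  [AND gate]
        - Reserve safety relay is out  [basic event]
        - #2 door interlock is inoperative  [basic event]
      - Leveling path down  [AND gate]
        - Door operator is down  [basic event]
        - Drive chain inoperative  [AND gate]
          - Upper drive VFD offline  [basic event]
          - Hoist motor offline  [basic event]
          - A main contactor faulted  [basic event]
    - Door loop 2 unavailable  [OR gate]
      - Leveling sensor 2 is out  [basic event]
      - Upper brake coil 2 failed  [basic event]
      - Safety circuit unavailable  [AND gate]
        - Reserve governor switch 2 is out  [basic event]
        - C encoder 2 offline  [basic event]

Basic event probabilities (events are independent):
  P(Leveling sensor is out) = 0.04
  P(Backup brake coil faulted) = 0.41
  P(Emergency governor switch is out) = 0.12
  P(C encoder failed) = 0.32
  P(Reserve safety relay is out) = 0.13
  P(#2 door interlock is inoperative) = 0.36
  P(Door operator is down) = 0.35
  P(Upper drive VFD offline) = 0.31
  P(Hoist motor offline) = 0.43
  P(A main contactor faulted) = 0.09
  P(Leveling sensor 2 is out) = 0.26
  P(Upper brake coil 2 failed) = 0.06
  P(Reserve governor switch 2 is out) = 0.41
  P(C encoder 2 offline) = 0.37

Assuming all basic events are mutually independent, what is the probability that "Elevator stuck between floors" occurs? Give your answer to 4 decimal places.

P(Door loop lost) [AND] = 0.04 × 0.41 × 0.12 = 0.001968
P(Brake release down) [AND] = 0.13 × 0.36 = 0.046800
P(Drive chain inoperative) [AND] = 0.31 × 0.43 × 0.09 = 0.011997
P(Leveling path down) [AND] = 0.35 × 0.011997 = 0.004199
P(Controller branch fails) [AND] = 0.046800 × 0.004199 = 0.000197
P(Safety circuit unavailable) [AND] = 0.41 × 0.37 = 0.151700
P(Door loop 2 unavailable) [OR] = 1 − (1−0.26) × (1−0.06) × (1−0.151700) = 0.409923
P(Brake release 2 unavailable) [AND] = 0.32 × 0.000197 × 0.409923 = 0.000026
P(Elevator stuck between floors) [OR] = 1 − (1−0.001968) × (1−0.000026) = 0.001994
Rounded to 4 decimal places: P(Elevator stuck between floors) ≈ 0.0020.

0.0020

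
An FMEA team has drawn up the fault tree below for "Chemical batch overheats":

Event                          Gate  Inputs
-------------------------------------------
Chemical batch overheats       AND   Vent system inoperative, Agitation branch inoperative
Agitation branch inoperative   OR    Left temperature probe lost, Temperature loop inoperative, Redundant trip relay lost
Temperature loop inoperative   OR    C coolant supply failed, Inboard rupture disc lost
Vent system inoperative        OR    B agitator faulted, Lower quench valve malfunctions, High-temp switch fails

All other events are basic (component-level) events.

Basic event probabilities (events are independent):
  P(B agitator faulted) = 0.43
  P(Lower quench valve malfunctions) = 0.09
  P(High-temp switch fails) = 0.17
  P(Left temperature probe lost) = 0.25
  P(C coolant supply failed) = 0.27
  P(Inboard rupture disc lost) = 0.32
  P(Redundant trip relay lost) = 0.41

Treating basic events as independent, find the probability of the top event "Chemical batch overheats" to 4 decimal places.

0.4444

P(Vent system inoperative) [OR] = 1 − (1−0.43) × (1−0.09) × (1−0.17) = 0.569479
P(Temperature loop inoperative) [OR] = 1 − (1−0.27) × (1−0.32) = 0.503600
P(Agitation branch inoperative) [OR] = 1 − (1−0.25) × (1−0.503600) × (1−0.41) = 0.780343
P(Chemical batch overheats) [AND] = 0.569479 × 0.780343 = 0.444389
Rounded to 4 decimal places: P(Chemical batch overheats) ≈ 0.4444.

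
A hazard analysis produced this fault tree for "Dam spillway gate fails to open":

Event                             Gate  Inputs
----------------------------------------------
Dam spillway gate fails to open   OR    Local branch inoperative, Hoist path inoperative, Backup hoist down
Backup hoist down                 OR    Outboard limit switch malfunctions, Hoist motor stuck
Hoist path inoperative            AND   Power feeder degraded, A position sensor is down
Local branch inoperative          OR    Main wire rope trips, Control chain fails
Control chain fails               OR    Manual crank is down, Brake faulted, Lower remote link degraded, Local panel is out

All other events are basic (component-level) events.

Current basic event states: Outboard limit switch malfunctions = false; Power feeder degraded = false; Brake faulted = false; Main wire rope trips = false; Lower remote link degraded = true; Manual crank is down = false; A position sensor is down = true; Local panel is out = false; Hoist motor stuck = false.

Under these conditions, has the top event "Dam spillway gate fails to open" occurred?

Control chain fails [OR]: Manual crank is down=not, Brake faulted=not, Lower remote link degraded=occurs, Local panel is out=not → at least one input occurs → occurs.
Local branch inoperative [OR]: Main wire rope trips=not, Control chain fails=occurs → at least one input occurs → occurs.
Hoist path inoperative [AND]: Power feeder degraded=not, A position sensor is down=occurs → not all inputs occur → does not occur.
Backup hoist down [OR]: Outboard limit switch malfunctions=not, Hoist motor stuck=not → no input occurs → does not occur.
Dam spillway gate fails to open [OR]: Local branch inoperative=occurs, Hoist path inoperative=not, Backup hoist down=not → at least one input occurs → occurs.

Yes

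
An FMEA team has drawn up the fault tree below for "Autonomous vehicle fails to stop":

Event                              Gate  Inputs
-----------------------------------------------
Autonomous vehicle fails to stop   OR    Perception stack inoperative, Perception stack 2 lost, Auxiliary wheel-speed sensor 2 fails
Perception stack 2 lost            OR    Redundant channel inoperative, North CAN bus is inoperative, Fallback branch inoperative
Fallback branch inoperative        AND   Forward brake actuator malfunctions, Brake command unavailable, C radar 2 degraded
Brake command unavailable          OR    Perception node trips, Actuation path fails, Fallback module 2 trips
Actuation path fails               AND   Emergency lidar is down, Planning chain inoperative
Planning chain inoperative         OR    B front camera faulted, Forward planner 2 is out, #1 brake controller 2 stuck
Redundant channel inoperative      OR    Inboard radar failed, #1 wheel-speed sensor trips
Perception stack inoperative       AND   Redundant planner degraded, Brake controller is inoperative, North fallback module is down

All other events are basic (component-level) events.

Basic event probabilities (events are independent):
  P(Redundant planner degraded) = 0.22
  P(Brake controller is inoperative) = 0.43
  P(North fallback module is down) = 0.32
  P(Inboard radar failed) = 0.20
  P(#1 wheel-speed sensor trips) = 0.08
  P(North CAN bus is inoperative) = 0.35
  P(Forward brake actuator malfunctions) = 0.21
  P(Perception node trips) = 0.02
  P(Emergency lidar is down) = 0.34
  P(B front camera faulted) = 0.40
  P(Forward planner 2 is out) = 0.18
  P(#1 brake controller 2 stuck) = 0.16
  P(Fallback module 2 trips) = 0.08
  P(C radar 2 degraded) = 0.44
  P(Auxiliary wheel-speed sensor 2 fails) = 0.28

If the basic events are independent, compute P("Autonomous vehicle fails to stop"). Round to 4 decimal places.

0.6746

P(Perception stack inoperative) [AND] = 0.22 × 0.43 × 0.32 = 0.030272
P(Redundant channel inoperative) [OR] = 1 − (1−0.20) × (1−0.08) = 0.264000
P(Planning chain inoperative) [OR] = 1 − (1−0.40) × (1−0.18) × (1−0.16) = 0.586720
P(Actuation path fails) [AND] = 0.34 × 0.586720 = 0.199485
P(Brake command unavailable) [OR] = 1 − (1−0.02) × (1−0.199485) × (1−0.08) = 0.278256
P(Fallback branch inoperative) [AND] = 0.21 × 0.278256 × 0.44 = 0.025711
P(Perception stack 2 lost) [OR] = 1 − (1−0.264000) × (1−0.35) × (1−0.025711) = 0.533900
P(Autonomous vehicle fails to stop) [OR] = 1 − (1−0.030272) × (1−0.533900) × (1−0.28) = 0.674567
Rounded to 4 decimal places: P(Autonomous vehicle fails to stop) ≈ 0.6746.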